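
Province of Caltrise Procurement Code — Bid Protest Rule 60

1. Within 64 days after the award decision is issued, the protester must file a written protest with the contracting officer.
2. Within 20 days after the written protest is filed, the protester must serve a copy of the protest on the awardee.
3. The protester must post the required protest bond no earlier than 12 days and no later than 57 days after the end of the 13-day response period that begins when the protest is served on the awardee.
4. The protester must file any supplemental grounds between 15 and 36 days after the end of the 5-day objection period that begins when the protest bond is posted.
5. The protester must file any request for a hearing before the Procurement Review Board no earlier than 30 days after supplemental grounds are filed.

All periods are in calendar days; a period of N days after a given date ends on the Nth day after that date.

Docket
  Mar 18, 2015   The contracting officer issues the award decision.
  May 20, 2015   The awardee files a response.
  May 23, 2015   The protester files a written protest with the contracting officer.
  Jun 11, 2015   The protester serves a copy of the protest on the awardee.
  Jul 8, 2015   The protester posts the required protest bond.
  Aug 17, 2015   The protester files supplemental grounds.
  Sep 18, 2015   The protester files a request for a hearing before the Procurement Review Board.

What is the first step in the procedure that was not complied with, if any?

(1) due by Mar 18, 2015 + 64 days = May 21, 2015; not done until May 23, 2015, 2 days after the deadline.
No need to go further; step 1 was not satisfied.

Step 1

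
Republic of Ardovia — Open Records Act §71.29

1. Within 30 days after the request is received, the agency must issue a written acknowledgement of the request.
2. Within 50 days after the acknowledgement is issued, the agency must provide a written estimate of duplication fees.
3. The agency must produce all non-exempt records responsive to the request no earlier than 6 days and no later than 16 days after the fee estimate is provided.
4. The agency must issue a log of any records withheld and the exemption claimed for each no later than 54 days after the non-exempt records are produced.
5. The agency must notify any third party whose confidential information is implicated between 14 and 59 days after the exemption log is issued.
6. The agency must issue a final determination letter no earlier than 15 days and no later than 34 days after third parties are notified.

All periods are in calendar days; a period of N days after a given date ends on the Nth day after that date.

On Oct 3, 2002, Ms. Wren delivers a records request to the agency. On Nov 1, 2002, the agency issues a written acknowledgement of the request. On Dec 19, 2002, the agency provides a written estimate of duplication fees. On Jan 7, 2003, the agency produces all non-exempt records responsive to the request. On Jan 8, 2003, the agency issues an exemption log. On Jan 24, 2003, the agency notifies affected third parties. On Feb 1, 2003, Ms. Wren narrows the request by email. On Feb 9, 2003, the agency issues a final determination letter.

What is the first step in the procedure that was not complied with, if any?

Step 3

Step 1 — counting 30 days from Oct 3, 2002 (when the request is received) gives a deadline of Nov 2, 2002; Nov 1, 2002 is within that limit.
Step 2 — counting 50 days from Nov 1, 2002 (when the acknowledgement is issued) gives a deadline of Dec 21, 2002; Dec 19, 2002 is within that limit.
Step 3 — 6 and 16 days from Dec 19, 2002 (when the fee estimate is provided) are Dec 25, 2002 and Jan 4, 2003 respectively; Jan 7, 2003 is 3 days past the end of the window.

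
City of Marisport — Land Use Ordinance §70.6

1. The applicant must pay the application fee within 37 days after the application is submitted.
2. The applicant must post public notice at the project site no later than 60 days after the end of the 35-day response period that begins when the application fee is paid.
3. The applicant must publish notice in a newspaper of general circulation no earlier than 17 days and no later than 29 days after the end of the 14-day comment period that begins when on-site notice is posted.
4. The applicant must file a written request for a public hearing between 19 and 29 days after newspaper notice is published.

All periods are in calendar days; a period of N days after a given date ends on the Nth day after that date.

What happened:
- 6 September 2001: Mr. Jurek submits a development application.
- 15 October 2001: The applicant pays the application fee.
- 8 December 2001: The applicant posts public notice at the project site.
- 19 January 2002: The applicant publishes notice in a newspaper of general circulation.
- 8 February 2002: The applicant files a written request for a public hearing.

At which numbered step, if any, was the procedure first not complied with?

Step 1

(1) due by 6 September 2001 + 37 days = 13 October 2001; done 15 October 2001 — 2 days late.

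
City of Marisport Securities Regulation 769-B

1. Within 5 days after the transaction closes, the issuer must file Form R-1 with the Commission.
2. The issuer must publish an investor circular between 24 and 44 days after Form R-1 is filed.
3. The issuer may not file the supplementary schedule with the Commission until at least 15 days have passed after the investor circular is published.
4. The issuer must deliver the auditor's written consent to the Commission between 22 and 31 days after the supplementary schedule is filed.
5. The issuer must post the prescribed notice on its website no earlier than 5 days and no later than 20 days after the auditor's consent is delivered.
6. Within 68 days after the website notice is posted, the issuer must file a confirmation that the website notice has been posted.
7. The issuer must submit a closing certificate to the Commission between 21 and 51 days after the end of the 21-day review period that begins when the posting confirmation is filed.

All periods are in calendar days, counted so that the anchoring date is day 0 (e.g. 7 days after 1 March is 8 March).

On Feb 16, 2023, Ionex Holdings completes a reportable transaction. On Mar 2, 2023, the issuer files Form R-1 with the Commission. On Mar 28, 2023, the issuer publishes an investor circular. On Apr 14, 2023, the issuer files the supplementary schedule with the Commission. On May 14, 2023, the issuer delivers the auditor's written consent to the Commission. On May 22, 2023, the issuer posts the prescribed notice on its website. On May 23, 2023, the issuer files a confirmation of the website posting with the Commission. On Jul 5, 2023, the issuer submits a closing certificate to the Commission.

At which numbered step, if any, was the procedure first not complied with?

Step 1: 5 days after Feb 16, 2023 (when the transaction closes) is Feb 21, 2023; Mar 2, 2023 misses that deadline by 9 days.
Later steps need not be reached.

Step 1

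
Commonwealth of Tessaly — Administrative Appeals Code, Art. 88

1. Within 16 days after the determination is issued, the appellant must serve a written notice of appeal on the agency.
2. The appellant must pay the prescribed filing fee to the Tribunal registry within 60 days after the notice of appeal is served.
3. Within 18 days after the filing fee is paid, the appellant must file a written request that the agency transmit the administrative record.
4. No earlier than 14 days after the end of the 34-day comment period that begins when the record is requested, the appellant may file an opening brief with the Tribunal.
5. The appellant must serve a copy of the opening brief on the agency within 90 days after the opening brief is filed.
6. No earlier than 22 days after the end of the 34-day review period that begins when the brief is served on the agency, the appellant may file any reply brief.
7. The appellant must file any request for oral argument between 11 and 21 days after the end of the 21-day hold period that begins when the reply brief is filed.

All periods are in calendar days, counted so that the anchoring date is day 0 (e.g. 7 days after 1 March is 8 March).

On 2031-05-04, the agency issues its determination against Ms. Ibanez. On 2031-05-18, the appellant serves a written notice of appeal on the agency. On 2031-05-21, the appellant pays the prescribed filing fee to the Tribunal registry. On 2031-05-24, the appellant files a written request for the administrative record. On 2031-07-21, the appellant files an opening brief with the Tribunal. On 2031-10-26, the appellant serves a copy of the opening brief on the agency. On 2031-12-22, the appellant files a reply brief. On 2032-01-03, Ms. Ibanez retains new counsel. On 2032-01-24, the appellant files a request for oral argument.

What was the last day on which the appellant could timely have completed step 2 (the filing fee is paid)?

2031-07-17

Step 2 runs from 2031-05-18, when the notice of appeal is served. 60 days after 2031-05-18 is 2031-07-17.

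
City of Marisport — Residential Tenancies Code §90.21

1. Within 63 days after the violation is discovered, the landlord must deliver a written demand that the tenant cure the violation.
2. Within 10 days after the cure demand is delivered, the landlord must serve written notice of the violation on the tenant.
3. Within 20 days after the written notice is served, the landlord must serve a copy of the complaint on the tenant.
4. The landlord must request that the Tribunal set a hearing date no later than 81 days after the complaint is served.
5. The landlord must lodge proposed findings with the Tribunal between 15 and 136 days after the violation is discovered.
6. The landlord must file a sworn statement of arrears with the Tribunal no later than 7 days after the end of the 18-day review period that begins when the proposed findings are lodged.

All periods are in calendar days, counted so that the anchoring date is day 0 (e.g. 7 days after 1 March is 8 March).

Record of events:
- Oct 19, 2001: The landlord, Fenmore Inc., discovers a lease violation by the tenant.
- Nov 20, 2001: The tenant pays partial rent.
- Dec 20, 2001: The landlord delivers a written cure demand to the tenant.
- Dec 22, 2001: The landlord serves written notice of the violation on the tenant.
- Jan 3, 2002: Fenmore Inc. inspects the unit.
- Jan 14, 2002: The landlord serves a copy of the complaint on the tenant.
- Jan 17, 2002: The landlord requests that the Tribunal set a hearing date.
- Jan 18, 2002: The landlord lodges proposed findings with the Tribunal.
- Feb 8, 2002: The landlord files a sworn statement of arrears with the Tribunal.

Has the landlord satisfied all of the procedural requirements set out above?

No

Step 1: 63 days after Oct 19, 2001 (when the violation is discovered) is Dec 21, 2001; completed Dec 20, 2001, before the deadline.
Step 2: 10 days after Dec 20, 2001 (when the cure demand is delivered) is Dec 30, 2001; done Dec 22, 2001 — timely.
Step 3: 20 days after Dec 22, 2001 (when the written notice is served) is Jan 11, 2002; Jan 14, 2002 misses that deadline by 3 days.
No need to go further; step 3 was not satisfied.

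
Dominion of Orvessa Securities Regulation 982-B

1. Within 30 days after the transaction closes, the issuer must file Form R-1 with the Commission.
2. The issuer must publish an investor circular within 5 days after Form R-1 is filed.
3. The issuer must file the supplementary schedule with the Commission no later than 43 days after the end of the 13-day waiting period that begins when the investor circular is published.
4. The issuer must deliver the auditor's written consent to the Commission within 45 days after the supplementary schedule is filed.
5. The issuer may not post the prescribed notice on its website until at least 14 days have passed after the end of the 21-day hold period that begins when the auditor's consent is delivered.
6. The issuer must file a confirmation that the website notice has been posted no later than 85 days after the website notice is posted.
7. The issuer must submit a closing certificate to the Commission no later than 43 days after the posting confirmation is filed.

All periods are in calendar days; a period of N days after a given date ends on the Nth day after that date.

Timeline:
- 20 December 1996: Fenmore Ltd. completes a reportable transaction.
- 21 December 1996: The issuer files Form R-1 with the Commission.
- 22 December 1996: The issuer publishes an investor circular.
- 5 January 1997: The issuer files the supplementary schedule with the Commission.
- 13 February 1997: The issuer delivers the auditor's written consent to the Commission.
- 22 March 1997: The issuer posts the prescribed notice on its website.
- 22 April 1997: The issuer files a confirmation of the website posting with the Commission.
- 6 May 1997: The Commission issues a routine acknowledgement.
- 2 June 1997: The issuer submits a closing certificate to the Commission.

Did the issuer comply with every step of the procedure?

Step 1 — counting 30 days from 20 December 1996 (when the transaction closes) gives a deadline of 19 January 1997; done 21 December 1996 — timely.
Step 2 — counting 5 days from 21 December 1996 (when Form R-1 is filed) gives a deadline of 26 December 1996; done 22 December 1996 — timely.
Step 3 — counting 43 days from 4 January 1997 (end of the 13-day waiting period, which began when the investor circular is published on 22 December 1996) gives a deadline of 16 February 1997; 5 January 1997 is within that limit.
Step 4 — counting 45 days from 5 January 1997 (when the supplementary schedule is filed) gives a deadline of 19 February 1997; done 13 February 1997 — timely.
Step 5 — must wait 14 days from 6 March 1997 (end of the 21-day hold period, which began when the auditor's consent is delivered on 13 February 1997), so not before 20 March 1997; done 22 March 1997, after the minimum wait.
Step 6 — counting 85 days from 22 March 1997 (when the website notice is posted) gives a deadline of 15 June 1997; done 22 April 1997 — timely.
Step 7 — counting 43 days from 22 April 1997 (when the posting confirmation is filed) gives a deadline of 4 June 1997; completed 2 June 1997, before the deadline.

Yes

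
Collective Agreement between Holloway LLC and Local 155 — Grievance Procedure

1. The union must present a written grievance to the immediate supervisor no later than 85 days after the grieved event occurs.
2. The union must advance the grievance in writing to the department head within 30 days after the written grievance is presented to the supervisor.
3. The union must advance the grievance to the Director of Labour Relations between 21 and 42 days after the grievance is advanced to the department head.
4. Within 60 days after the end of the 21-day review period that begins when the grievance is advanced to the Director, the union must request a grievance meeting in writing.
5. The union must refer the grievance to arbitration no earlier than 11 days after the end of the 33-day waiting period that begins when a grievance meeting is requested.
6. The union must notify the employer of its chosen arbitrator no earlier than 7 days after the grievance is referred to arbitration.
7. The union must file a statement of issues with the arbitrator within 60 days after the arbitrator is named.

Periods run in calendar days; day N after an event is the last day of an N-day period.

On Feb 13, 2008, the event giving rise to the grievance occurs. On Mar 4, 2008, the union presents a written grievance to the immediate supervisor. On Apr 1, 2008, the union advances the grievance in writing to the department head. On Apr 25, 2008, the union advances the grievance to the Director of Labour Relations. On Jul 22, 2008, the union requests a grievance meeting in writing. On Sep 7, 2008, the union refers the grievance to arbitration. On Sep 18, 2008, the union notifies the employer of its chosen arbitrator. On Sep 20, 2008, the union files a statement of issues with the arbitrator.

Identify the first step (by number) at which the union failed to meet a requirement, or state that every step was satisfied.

Step 4

Step 1: 85 days after Feb 13, 2008 (when the grieved event occurs) is May 8, 2008; completed Mar 4, 2008, before the deadline.
Step 2: 30 days after Mar 4, 2008 (when the written grievance is presented to the supervisor) is Apr 3, 2008; Apr 1, 2008 is within that limit.
Step 3: the window is 21–42 days after Apr 1, 2008 (when the grievance is advanced to the department head), so Apr 22, 2008 through May 13, 2008; Apr 25, 2008 falls inside that range.
Step 4: 60 days after May 16, 2008 (end of the 21-day review period, which began when the grievance is advanced to the Director on Apr 25, 2008) is Jul 15, 2008; done Jul 22, 2008 — 7 days late.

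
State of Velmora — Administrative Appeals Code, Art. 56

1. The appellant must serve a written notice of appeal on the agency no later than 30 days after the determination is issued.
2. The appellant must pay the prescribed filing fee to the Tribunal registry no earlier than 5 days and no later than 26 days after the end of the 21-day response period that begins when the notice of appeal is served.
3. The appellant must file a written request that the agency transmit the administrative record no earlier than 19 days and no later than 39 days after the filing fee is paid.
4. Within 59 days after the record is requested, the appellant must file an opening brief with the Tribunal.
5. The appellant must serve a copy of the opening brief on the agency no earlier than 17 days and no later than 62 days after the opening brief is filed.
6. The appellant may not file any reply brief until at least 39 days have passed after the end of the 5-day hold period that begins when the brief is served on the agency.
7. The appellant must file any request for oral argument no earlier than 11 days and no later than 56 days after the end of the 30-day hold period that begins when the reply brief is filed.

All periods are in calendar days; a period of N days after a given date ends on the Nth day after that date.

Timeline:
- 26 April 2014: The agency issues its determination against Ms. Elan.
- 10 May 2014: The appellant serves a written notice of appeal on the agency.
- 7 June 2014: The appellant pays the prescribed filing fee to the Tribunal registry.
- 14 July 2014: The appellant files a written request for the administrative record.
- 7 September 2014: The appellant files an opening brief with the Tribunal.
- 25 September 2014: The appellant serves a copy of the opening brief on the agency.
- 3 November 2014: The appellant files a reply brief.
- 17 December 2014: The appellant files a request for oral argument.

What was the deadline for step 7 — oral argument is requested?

The reply brief is filed on 3 November 2014; the 30-day hold period therefore ends 3 December 2014, and step 7 runs from that date. The window is 11–56 days after 3 December 2014; it closes on 28 January 2015.

28 January 2015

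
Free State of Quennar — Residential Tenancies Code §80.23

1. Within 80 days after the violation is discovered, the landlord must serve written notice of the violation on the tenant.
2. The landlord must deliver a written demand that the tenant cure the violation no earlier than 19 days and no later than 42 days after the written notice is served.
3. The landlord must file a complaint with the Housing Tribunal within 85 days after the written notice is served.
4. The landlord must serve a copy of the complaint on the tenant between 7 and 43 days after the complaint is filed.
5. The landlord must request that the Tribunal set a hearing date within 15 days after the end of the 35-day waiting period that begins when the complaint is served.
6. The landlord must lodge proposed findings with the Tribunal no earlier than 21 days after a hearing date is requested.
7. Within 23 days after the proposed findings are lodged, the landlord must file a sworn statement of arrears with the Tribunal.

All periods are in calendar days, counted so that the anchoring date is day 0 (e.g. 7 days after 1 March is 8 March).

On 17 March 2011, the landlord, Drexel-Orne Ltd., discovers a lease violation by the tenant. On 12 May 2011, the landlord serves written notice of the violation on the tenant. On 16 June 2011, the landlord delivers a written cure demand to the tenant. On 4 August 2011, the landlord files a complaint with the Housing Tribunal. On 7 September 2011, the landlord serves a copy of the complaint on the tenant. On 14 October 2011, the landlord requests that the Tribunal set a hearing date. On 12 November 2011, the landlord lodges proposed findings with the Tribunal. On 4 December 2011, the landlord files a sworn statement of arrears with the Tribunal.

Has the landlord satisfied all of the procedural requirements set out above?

Yes

Step 1: 80 days after 17 March 2011 (when the violation is discovered) is 5 June 2011; 12 May 2011 is within that limit.
Step 2: the window is 19–42 days after 12 May 2011 (when the written notice is served), so 31 May 2011 through 23 June 2011; 16 June 2011 falls inside that range.
Step 3: 85 days after 12 May 2011 (when the written notice is served) is 5 August 2011; done 4 August 2011 — timely.
Step 4: the window is 7–43 days after 4 August 2011 (when the complaint is filed), so 11 August 2011 through 16 September 2011; 7 September 2011 falls inside that range.
Step 5: 15 days after 12 October 2011 (end of the 35-day waiting period, which began when the complaint is served on 7 September 2011) is 27 October 2011; completed 14 October 2011, before the deadline.
Step 6: the earliest permitted date is 21 days after 14 October 2011 (when a hearing date is requested), i.e. 4 November 2011; 12 November 2011 is on or after that date.
Step 7: 23 days after 12 November 2011 (when the proposed findings are lodged) is 5 December 2011; completed 4 December 2011, before the deadline.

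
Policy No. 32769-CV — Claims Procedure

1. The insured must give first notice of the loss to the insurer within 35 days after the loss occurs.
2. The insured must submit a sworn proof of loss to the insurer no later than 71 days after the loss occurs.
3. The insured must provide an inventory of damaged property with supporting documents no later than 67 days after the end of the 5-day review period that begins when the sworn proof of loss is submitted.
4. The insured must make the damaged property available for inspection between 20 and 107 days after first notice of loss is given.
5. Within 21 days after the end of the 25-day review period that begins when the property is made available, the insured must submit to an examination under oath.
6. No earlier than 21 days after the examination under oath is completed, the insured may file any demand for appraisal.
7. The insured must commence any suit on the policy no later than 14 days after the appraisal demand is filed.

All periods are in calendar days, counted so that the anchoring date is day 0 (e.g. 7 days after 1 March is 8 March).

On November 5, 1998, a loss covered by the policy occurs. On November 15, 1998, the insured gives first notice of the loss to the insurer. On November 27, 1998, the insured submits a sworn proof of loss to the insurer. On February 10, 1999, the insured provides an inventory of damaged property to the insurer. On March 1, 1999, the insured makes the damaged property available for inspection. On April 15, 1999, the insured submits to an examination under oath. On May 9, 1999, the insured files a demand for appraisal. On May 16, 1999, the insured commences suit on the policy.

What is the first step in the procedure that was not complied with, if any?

(1) due by November 5, 1998 + 35 days = December 10, 1998; done November 15, 1998 — timely.
(2) due by November 5, 1998 + 71 days = January 15, 1999; done November 27, 1998 — timely.
(3) due by December 2, 1998 + 67 days = February 7, 1999; February 10, 1999 misses that deadline by 3 days.
No need to go further; step 3 was not satisfied.

Step 3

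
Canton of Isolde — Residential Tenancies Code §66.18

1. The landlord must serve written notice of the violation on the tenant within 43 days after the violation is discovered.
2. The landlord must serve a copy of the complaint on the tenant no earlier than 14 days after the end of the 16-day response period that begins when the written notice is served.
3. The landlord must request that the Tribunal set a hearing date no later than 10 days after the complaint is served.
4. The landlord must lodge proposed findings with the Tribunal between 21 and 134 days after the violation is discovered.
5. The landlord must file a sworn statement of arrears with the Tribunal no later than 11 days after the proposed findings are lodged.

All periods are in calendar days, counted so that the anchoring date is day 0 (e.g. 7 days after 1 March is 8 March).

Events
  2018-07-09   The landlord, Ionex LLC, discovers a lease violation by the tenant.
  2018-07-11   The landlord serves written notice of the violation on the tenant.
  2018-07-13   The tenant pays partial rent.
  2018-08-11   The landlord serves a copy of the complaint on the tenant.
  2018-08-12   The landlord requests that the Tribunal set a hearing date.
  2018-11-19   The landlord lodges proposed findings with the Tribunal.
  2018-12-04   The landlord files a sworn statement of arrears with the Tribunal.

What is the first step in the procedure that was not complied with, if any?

Step 5

(1) due by 2018-07-09 + 43 days = 2018-08-21; done 2018-07-11 — timely.
(2) permitted from 2018-07-27 + 14 days = 2018-08-10 onward; 2018-08-11 is on or after that date.
(3) due by 2018-08-11 + 10 days = 2018-08-21; completed 2018-08-12, before the deadline.
(4) the permitted window runs from 2018-07-09 + 21 = 2018-07-30 to 2018-07-09 + 134 = 2018-11-20; done 2018-11-19 — within the window.
(5) due by 2018-11-19 + 11 days = 2018-11-30; 2018-12-04 misses that deadline by 4 days.
That is the first point of non-compliance.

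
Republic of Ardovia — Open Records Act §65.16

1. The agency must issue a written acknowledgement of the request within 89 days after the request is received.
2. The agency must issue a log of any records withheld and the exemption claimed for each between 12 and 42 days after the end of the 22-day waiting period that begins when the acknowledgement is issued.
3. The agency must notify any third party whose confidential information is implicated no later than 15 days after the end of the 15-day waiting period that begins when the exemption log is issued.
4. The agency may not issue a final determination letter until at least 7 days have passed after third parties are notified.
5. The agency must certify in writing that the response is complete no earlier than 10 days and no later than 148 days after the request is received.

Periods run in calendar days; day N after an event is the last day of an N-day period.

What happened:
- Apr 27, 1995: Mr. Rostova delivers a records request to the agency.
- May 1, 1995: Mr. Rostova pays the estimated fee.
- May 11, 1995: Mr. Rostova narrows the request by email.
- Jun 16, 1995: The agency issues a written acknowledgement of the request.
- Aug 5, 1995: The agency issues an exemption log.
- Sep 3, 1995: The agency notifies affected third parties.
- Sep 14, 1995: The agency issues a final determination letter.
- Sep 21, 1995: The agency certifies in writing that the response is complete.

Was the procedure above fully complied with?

Yes

(1) due by Apr 27, 1995 + 89 days = Jul 25, 1995; Jun 16, 1995 is within that limit.
(2) the permitted window runs from Jul 8, 1995 + 12 = Jul 20, 1995 to Jul 8, 1995 + 42 = Aug 19, 1995; Aug 5, 1995 falls inside that range.
(3) due by Aug 20, 1995 + 15 days = Sep 4, 1995; completed Sep 3, 1995, before the deadline.
(4) permitted from Sep 3, 1995 + 7 days = Sep 10, 1995 onward; done Sep 14, 1995 — permitted.
(5) the permitted window runs from Apr 27, 1995 + 10 = May 7, 1995 to Apr 27, 1995 + 148 = Sep 22, 1995; Sep 21, 1995 falls inside that range.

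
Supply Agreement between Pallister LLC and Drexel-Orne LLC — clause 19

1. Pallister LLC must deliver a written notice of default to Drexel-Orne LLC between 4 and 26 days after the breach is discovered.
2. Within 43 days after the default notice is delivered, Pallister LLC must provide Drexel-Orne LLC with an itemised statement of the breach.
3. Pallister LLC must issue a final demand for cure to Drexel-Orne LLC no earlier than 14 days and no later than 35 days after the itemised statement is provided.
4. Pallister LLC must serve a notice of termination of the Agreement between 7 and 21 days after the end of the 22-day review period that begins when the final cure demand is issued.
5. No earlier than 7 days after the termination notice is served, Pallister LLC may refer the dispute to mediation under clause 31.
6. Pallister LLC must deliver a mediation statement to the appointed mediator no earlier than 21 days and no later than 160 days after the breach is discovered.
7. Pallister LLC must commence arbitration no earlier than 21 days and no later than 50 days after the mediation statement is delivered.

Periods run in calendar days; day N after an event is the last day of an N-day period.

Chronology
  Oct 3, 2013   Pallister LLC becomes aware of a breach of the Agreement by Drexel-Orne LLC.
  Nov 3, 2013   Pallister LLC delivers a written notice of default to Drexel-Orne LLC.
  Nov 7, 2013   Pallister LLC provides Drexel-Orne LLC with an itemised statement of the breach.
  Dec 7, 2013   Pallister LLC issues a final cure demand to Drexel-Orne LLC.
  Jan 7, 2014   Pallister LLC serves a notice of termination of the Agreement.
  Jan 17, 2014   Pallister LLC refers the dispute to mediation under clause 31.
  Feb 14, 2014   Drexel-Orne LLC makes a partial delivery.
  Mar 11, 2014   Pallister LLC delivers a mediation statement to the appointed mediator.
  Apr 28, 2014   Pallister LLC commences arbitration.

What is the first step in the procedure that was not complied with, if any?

Step 1

(1) the permitted window runs from Oct 3, 2013 + 4 = Oct 7, 2013 to Oct 3, 2013 + 26 = Oct 29, 2013; Nov 3, 2013 is 5 days past the end of the window.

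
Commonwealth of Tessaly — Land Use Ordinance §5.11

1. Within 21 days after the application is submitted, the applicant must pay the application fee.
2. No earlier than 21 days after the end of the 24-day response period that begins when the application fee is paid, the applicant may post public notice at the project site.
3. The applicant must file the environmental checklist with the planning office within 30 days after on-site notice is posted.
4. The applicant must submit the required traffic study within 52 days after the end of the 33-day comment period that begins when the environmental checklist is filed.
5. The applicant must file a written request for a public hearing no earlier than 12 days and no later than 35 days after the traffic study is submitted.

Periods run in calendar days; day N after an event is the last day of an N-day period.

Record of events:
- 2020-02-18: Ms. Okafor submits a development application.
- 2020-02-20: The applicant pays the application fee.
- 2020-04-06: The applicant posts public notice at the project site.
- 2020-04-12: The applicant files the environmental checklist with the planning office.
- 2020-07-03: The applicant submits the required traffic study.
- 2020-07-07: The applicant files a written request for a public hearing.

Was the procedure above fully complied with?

No

Step 1 — counting 21 days from 2020-02-18 (when the application is submitted) gives a deadline of 2020-03-10; done 2020-02-20 — timely.
Step 2 — must wait 21 days from 2020-03-15 (end of the 24-day response period, which began when the application fee is paid on 2020-02-20), so not before 2020-04-05; done 2020-04-06 — permitted.
Step 3 — counting 30 days from 2020-04-06 (when on-site notice is posted) gives a deadline of 2020-05-06; completed 2020-04-12, before the deadline.
Step 4 — counting 52 days from 2020-05-15 (end of the 33-day comment period, which began when the environmental checklist is filed on 2020-04-12) gives a deadline of 2020-07-06; 2020-07-03 is within that limit.
Step 5 — 12 and 35 days from 2020-07-03 (when the traffic study is submitted) are 2020-07-15 and 2020-08-07 respectively; 2020-07-07 is 8 days too early.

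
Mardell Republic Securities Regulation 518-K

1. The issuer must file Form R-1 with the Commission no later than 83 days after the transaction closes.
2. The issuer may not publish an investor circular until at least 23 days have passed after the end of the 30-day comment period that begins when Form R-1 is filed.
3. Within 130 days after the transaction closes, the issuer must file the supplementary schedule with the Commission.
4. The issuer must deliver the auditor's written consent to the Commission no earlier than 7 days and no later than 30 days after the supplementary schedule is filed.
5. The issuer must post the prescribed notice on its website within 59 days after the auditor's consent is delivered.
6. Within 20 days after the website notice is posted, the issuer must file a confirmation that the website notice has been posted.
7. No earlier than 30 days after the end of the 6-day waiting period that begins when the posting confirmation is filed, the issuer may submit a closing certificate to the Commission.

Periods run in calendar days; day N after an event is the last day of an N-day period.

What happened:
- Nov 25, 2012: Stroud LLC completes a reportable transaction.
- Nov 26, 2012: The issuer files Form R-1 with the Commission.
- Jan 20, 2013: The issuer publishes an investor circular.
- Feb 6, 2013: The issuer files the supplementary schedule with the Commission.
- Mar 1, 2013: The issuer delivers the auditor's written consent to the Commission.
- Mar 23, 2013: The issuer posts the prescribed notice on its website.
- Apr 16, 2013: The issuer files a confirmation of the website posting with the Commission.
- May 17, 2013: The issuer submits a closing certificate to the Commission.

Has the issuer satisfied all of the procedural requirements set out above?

Step 1 — counting 83 days from Nov 25, 2012 (when the transaction closes) gives a deadline of Feb 16, 2013; Nov 26, 2012 is within that limit.
Step 2 — must wait 23 days from Dec 26, 2012 (end of the 30-day comment period, which began when Form R-1 is filed on Nov 26, 2012), so not before Jan 18, 2013; Jan 20, 2013 is on or after that date.
Step 3 — counting 130 days from Nov 25, 2012 (when the transaction closes) gives a deadline of Apr 4, 2013; completed Feb 6, 2013, before the deadline.
Step 4 — 7 and 30 days from Feb 6, 2013 (when the supplementary schedule is filed) are Feb 13, 2013 and Mar 8, 2013 respectively; done Mar 1, 2013 — within the window.
Step 5 — counting 59 days from Mar 1, 2013 (when the auditor's consent is delivered) gives a deadline of Apr 29, 2013; Mar 23, 2013 is within that limit.
Step 6 — counting 20 days from Mar 23, 2013 (when the website notice is posted) gives a deadline of Apr 12, 2013; not done until Apr 16, 2013, 4 days after the deadline.
No need to go further; step 6 was not satisfied.

No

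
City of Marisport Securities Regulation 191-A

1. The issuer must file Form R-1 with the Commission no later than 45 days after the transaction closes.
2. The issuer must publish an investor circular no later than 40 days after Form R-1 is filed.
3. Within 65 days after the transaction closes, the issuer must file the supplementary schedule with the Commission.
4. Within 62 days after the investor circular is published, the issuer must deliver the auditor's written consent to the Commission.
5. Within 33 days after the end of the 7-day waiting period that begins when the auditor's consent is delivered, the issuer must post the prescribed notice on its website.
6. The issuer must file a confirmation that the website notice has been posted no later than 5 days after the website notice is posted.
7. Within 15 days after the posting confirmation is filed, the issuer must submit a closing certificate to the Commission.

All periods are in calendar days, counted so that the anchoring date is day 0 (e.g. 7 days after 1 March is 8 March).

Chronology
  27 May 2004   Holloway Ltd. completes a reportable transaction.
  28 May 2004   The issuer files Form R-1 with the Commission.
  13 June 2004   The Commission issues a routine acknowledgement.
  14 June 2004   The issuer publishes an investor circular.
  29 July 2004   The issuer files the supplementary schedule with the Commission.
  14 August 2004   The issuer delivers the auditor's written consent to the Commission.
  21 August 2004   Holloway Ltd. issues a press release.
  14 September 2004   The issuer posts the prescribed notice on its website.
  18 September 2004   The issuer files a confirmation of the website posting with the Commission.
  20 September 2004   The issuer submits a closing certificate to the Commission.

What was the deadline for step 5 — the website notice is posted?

23 September 2004

The auditor's consent is delivered on 14 August 2004; the 7-day waiting period therefore ends 21 August 2004, and step 5 runs from that date. 33 days after 21 August 2004 is 23 September 2004.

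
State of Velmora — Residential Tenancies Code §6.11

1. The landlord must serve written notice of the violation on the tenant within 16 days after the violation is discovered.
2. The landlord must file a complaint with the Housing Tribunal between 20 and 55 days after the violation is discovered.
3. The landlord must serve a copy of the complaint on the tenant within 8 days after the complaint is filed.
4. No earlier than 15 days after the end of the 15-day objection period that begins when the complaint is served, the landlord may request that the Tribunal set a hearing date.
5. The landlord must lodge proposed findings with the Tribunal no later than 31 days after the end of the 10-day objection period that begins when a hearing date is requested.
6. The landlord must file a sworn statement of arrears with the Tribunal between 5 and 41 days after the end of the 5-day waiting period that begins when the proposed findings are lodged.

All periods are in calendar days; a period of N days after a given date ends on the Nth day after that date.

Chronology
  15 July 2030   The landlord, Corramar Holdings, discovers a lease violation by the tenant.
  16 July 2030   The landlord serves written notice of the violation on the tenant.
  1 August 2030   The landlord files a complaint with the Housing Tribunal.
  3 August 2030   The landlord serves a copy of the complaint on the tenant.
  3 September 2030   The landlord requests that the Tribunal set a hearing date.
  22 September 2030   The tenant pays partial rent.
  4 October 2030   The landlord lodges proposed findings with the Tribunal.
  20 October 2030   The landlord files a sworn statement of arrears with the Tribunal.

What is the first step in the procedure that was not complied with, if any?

(1) due by 15 July 2030 + 16 days = 31 July 2030; done 16 July 2030 — timely.
(2) the permitted window runs from 15 July 2030 + 20 = 4 August 2030 to 15 July 2030 + 55 = 8 September 2030; done 1 August 2030 — 3 days before the window opened.
The procedure was therefore not followed at step 2.

Step 2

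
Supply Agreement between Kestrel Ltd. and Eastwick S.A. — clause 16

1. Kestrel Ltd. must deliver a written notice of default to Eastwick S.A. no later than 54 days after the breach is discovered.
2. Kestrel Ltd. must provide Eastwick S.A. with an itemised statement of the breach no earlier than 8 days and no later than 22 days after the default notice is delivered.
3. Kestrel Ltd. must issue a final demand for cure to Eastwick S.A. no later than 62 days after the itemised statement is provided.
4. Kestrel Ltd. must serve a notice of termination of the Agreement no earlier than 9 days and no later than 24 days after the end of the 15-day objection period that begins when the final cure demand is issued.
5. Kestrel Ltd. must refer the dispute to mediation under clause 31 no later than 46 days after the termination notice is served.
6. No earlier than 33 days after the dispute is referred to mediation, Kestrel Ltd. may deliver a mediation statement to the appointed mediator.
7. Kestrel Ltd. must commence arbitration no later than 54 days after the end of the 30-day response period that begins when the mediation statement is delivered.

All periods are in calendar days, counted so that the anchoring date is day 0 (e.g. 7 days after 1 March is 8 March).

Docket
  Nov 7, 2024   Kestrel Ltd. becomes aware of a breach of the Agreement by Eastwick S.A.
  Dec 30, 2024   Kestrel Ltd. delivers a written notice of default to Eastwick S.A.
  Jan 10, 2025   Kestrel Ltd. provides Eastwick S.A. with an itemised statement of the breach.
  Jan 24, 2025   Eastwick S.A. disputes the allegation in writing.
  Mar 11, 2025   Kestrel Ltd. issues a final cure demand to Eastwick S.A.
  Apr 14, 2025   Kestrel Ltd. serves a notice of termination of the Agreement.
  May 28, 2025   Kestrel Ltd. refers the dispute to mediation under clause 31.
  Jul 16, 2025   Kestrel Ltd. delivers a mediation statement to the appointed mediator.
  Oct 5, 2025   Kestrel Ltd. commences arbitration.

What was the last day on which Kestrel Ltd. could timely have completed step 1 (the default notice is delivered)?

Step 1 runs from Nov 7, 2024, when the breach is discovered. 54 days after Nov 7, 2024 is Dec 31, 2024.

Dec 31, 2024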